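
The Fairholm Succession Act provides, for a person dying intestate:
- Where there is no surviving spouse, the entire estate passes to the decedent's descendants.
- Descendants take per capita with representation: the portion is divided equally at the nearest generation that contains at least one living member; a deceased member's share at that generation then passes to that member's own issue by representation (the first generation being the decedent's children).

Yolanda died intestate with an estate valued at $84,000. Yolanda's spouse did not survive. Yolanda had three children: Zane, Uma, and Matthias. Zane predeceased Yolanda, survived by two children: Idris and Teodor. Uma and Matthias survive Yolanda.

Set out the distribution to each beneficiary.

Idris: $14,000; Teodor: $14,000; Uma: $28,000; Matthias: $28,000

The entire $84,000 passes to the descendants.
That amount ($84,000) is divided into 3 shares of $28,000: Uma and Matthias each take $28,000; Zane's $28,000 share passes to Zane's issue.
Zane's share ($28,000) is divided into 2 shares of $14,000: Idris and Teodor each take $14,000.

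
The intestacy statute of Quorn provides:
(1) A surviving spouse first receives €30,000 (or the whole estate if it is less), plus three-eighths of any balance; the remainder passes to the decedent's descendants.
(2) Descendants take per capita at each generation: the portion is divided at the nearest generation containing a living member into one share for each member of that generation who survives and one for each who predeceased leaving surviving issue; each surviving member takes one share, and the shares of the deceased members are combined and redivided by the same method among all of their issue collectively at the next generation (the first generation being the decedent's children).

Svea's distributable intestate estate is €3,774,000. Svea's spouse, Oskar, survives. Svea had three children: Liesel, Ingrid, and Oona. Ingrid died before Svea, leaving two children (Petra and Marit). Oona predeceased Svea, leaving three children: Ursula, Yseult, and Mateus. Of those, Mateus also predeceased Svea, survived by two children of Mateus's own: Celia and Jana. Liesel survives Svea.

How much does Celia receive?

Oskar first takes €30,000, leaving a balance of €3,744,000. Oskar then takes three-eighths of the balance (€1,404,000), for a total of €1,434,000. The remaining €2,340,000 passes to the descendants.
The descendants' portion (€2,340,000) is divided at the children's generation into 3 shares of €780,000. Liesel takes €780,000. The 2 shares of the deceased (Ingrid and Oona) are combined into a pool of €1,560,000.
That pool (€1,560,000) is divided at the grandchildren's generation into 5 shares of €312,000. Petra, Marit, Ursula, and Yseult each take €312,000. The remaining share for the deceased Mateus (€312,000) is carried to the next generation.
That pool (€312,000) is divided at the great-grandchildren's generation equally among Celia and Jana: €156,000 each.

Celia receives €156,000.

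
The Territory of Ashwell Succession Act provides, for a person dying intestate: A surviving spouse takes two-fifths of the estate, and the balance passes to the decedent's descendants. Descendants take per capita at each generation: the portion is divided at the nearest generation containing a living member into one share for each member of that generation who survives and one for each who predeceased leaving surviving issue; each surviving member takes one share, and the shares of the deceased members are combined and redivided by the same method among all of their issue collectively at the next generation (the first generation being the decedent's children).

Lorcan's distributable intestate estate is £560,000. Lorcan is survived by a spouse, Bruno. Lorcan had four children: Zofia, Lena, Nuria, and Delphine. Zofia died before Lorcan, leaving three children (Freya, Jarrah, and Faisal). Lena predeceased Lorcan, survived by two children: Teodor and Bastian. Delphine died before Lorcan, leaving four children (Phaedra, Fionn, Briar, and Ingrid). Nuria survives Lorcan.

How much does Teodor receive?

Teodor receives £28,000.

Bruno takes two-fifths of £560,000 = £224,000. The remaining £336,000 passes to the descendants.
The descendants' portion (£336,000) is divided at the children's generation into 4 shares of £84,000. Nuria takes £84,000. The 3 shares of the deceased (Zofia, Lena, and Delphine) are combined into a pool of £252,000.
That pool (£252,000) is divided at the grandchildren's generation equally among Freya, Jarrah, Faisal, Teodor, Bastian, Phaedra, Fionn, Briar, and Ingrid: £28,000 each.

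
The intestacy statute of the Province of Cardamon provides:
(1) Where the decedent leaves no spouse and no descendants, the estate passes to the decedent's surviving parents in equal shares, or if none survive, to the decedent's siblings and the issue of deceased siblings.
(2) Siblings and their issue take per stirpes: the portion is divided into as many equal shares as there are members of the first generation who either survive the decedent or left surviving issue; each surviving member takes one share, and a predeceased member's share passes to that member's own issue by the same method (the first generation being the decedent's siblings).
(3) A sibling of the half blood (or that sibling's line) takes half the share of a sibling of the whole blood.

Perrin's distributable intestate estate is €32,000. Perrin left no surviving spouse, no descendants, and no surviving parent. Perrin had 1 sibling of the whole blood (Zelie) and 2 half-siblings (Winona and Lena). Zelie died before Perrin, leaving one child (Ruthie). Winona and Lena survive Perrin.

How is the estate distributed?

The entire €32,000 passes to the siblings and their issue.
Counting each half-blood sibling's line as half a unit, there are 2 units in €32,000, so one unit is €16,000. Whole-blood lines (Zelie) take €16,000 each; half-blood lines (Winona and Lena) take €8,000 each.
Zelie's share (€16,000) passes entirely to Ruthie.

Ruthie: €16,000; Winona: €8,000; Lena: €8,000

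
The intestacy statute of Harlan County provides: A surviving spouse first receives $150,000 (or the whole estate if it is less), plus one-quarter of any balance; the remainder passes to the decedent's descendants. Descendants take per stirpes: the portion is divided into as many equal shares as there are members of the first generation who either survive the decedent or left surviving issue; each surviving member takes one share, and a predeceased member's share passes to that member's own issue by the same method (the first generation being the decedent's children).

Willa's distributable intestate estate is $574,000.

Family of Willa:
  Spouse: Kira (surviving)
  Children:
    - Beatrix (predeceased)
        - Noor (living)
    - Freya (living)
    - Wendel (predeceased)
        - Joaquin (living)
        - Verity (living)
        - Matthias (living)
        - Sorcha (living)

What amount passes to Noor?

Kira first takes $150,000, leaving a balance of $424,000. Kira then takes one-quarter of the balance ($106,000), for a total of $256,000. The remaining $318,000 passes to the descendants.
The descendants' portion ($318,000) is divided into 3 shares of $106,000: Freya takes $106,000; Beatrix's $106,000 share passes to Beatrix's issue; Wendel's $106,000 share passes to Wendel's issue.
Beatrix's share ($106,000) passes entirely to Noor.
Wendel's share ($106,000) is divided into 4 shares of $26,500: Joaquin, Verity, Matthias, and Sorcha each take $26,500.

Noor receives $106,000.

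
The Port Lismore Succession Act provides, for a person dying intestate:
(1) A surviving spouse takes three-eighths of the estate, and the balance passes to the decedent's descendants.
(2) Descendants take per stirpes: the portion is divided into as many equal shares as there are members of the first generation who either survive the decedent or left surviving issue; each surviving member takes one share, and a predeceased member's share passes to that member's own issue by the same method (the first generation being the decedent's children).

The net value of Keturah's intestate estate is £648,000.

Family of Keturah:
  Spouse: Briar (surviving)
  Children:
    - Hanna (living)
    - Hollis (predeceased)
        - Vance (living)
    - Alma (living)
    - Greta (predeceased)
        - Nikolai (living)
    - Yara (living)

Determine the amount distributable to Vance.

Briar takes three-eighths of £648,000 = £243,000. The remaining £405,000 passes to the descendants.
The descendants' portion (£405,000) is divided into 5 shares of £81,000: Hanna, Alma, and Yara each take £81,000; Hollis's £81,000 share passes to Hollis's issue; Greta's £81,000 share passes to Greta's issue.
Hollis's share (£81,000) passes entirely to Vance.
Greta's share (£81,000) passes entirely to Nikolai.

Vance receives £81,000.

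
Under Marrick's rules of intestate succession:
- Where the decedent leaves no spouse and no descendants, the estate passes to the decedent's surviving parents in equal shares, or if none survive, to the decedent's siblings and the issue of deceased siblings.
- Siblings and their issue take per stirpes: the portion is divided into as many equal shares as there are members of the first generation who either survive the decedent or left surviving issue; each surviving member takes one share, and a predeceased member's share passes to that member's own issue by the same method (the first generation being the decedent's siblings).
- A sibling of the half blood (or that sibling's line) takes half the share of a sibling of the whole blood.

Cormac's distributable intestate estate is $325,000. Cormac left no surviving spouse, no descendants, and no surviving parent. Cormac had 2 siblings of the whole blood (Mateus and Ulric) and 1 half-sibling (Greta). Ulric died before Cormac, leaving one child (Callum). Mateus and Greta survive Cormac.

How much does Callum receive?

The entire $325,000 passes to the siblings and their issue.
Counting each half-blood sibling's line as half a unit, there are 5/2 units in $325,000, so one unit is $130,000. Whole-blood lines (Mateus and Ulric) take $130,000 each; half-blood lines (Greta) take $65,000 each.
Ulric's share ($130,000) passes entirely to Callum.

Callum receives $130,000.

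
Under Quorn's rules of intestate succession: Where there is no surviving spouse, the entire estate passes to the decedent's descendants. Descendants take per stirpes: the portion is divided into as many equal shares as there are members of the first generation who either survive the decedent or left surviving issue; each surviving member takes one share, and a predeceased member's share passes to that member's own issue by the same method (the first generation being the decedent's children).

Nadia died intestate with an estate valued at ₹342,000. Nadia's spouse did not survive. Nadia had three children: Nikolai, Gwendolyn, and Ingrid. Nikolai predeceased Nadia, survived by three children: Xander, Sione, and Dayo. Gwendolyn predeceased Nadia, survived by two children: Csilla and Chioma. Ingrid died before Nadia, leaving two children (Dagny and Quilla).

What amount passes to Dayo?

The entire ₹342,000 passes to the descendants.
That amount (₹342,000) is divided into 3 shares of ₹114,000: Nikolai's ₹114,000 share passes to Nikolai's issue; Gwendolyn's ₹114,000 share passes to Gwendolyn's issue; Ingrid's ₹114,000 share passes to Ingrid's issue.
Nikolai's share (₹114,000) is divided into 3 shares of ₹38,000: Xander, Sione, and Dayo each take ₹38,000.
Gwendolyn's share (₹114,000) is divided into 2 shares of ₹57,000: Csilla and Chioma each take ₹57,000.
Ingrid's share (₹114,000) is divided into 2 shares of ₹57,000: Dagny and Quilla each take ₹57,000.

Dayo receives ₹38,000.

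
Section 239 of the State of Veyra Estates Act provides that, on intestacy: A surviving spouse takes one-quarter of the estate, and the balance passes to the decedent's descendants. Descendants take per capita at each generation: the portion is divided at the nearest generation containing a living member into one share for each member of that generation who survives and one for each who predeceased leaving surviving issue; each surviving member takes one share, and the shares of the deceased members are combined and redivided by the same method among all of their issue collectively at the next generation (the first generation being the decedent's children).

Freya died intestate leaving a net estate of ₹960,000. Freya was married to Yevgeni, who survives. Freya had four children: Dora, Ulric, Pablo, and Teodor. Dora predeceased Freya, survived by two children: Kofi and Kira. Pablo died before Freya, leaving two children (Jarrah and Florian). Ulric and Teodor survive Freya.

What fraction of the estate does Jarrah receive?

Jarrah receives 3/32 of the estate.

Yevgeni takes one-quarter of ₹960,000 = ₹240,000. The remaining ₹720,000 passes to the descendants.
The descendants' portion (₹720,000) is divided at the children's generation into 4 shares of ₹180,000. Ulric and Teodor each take ₹180,000. The 2 shares of the deceased (Dora and Pablo) are combined into a pool of ₹360,000.
That pool (₹360,000) is divided at the grandchildren's generation equally among Kofi, Kira, Jarrah, and Florian: ₹90,000 each.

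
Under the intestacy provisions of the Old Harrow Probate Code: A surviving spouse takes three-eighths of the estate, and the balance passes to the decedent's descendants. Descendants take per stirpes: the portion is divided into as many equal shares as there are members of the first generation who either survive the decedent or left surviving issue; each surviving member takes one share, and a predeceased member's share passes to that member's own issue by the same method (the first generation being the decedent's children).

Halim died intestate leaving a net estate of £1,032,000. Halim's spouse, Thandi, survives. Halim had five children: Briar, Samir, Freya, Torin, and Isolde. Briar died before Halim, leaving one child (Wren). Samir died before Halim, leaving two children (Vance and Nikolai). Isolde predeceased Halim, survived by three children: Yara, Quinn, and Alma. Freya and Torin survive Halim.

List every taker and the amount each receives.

Thandi: £387,000; Wren: £129,000; Vance: £64,500; Nikolai: £64,500; Freya: £129,000; Torin: £129,000; Yara: £43,000; Quinn: £43,000; Alma: £43,000

Thandi takes three-eighths of £1,032,000 = £387,000. The remaining £645,000 passes to the descendants.
The descendants' portion (£645,000) is divided into 5 shares of £129,000: Freya and Torin each take £129,000; Briar's £129,000 share passes to Briar's issue; Samir's £129,000 share passes to Samir's issue; Isolde's £129,000 share passes to Isolde's issue.
Briar's share (£129,000) passes entirely to Wren.
Samir's share (£129,000) is divided into 2 shares of £64,500: Vance and Nikolai each take £64,500.
Isolde's share (£129,000) is divided into 3 shares of £43,000: Yara, Quinn, and Alma each take £43,000.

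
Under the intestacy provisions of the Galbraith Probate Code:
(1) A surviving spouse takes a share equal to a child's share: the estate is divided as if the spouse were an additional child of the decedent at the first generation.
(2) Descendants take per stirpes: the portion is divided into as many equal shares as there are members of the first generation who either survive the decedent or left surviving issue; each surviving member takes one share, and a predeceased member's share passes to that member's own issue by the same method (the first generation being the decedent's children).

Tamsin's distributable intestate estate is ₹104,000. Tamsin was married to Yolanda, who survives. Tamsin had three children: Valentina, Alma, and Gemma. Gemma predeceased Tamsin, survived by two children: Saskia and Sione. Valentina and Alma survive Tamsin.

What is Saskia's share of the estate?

Saskia receives ₹13,000.

The spouse counts as an additional share at the children's level, so there are 4 primary shares of ₹26,000. Yolanda takes one such share (₹26,000).
The children's combined portion (₹78,000) is divided into 3 shares of ₹26,000: Valentina and Alma each take ₹26,000; Gemma's ₹26,000 share passes to Gemma's issue.
Gemma's share (₹26,000) is divided into 2 shares of ₹13,000: Saskia and Sione each take ₹13,000.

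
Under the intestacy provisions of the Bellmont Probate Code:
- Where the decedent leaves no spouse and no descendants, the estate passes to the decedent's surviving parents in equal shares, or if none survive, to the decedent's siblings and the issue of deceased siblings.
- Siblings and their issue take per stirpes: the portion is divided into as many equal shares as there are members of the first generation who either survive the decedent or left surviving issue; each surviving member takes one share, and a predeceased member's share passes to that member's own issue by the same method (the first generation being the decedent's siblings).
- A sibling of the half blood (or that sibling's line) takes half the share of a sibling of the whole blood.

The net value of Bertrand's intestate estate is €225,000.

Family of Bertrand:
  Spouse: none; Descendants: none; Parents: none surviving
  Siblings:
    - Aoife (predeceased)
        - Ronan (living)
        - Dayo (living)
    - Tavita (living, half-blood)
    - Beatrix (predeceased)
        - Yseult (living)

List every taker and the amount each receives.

Ronan: €45,000; Dayo: €45,000; Tavita: €45,000; Yseult: €90,000

The entire €225,000 passes to the siblings and their issue.
Counting each half-blood sibling's line as half a unit, there are 5/2 units in €225,000, so one unit is €90,000. Whole-blood lines (Aoife and Beatrix) take €90,000 each; half-blood lines (Tavita) take €45,000 each.
Aoife's share (€90,000) is divided into 2 shares of €45,000: Ronan and Dayo each take €45,000.
Beatrix's share (€90,000) passes entirely to Yseult.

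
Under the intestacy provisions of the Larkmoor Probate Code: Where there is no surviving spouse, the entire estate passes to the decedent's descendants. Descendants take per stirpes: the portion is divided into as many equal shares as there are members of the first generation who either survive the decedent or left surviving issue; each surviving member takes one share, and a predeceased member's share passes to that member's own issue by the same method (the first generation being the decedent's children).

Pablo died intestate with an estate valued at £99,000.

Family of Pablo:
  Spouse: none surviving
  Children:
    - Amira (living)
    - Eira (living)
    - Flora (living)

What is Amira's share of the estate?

Amira receives £33,000.

The entire £99,000 passes to the descendants.
That amount (£99,000) is divided into 3 shares of £33,000: Amira, Eira, and Flora each take £33,000.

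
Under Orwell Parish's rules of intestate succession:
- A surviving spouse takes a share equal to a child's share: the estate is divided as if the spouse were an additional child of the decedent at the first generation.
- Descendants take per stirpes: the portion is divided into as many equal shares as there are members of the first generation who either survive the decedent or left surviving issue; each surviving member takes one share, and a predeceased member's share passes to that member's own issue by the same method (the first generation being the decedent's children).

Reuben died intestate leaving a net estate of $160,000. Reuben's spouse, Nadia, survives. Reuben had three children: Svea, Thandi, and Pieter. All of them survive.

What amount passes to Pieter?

The spouse counts as an additional share at the children's level, so there are 4 primary shares of $40,000. Nadia takes one such share ($40,000).
The children's combined portion ($120,000) is divided into 3 shares of $40,000: Svea, Thandi, and Pieter each take $40,000.

Pieter receives $40,000.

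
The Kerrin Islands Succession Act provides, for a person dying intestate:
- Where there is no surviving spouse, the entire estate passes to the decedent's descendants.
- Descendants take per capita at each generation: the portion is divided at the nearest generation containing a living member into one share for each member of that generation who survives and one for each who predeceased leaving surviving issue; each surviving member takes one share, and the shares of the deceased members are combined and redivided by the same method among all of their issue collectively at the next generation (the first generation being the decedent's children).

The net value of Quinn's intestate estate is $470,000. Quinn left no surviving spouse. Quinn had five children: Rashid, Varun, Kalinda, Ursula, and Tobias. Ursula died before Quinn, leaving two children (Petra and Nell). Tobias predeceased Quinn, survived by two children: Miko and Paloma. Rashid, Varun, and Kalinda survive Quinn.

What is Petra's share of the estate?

Petra receives $47,000.

The entire $470,000 passes to the descendants.
That amount ($470,000) is divided at the children's generation into 5 shares of $94,000. Rashid, Varun, and Kalinda each take $94,000. The 2 shares of the deceased (Ursula and Tobias) are combined into a pool of $188,000.
That pool ($188,000) is divided at the grandchildren's generation equally among Petra, Nell, Miko, and Paloma: $47,000 each.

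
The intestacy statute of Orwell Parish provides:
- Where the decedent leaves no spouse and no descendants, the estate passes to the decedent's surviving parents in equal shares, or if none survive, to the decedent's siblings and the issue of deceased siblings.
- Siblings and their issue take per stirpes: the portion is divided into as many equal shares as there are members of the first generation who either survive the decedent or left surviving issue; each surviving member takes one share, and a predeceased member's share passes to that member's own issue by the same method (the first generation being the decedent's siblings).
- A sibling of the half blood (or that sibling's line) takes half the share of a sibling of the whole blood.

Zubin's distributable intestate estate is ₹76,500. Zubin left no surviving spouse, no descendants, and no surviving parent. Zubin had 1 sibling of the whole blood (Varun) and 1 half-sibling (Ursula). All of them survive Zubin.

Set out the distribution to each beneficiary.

The entire ₹76,500 passes to the siblings and their issue.
Counting each half-blood sibling's line as half a unit, there are 3/2 units in ₹76,500, so one unit is ₹51,000. Whole-blood lines (Varun) take ₹51,000 each; half-blood lines (Ursula) take ₹25,500 each.

Ursula: ₹25,500; Varun: ₹51,000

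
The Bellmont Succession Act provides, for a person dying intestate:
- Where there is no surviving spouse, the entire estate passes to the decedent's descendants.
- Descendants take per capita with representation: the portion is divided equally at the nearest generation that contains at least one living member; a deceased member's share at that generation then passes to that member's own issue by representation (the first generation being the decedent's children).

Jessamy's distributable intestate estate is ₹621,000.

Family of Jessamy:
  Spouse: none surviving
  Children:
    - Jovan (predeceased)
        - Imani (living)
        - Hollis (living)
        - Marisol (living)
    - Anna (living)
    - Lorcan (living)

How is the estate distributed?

Imani: ₹69,000; Hollis: ₹69,000; Marisol: ₹69,000; Anna: ₹207,000; Lorcan: ₹207,000

The entire ₹621,000 passes to the descendants.
That amount (₹621,000) is divided into 3 shares of ₹207,000: Anna and Lorcan each take ₹207,000; Jovan's ₹207,000 share passes to Jovan's issue.
Jovan's share (₹207,000) is divided into 3 shares of ₹69,000: Imani, Hollis, and Marisol each take ₹69,000.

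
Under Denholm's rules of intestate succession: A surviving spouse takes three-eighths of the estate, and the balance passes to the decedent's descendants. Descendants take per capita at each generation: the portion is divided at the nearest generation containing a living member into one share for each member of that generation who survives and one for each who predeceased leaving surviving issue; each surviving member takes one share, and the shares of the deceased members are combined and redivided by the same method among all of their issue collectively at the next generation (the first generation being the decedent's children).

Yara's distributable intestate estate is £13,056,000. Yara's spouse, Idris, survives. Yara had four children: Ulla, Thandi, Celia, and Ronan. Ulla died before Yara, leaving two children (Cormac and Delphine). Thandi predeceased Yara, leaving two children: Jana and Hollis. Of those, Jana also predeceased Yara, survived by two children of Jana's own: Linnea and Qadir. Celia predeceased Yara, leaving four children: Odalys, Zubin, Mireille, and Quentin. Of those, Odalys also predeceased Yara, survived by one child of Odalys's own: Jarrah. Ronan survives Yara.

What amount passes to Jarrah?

Idris takes three-eighths of £13,056,000 = £4,896,000. The remaining £8,160,000 passes to the descendants.
The descendants' portion (£8,160,000) is divided at the children's generation into 4 shares of £2,040,000. Ronan takes £2,040,000. The 3 shares of the deceased (Ulla, Thandi, and Celia) are combined into a pool of £6,120,000.
That pool (£6,120,000) is divided at the grandchildren's generation into 8 shares of £765,000. Cormac, Delphine, Hollis, Zubin, Mireille, and Quentin each take £765,000. The 2 shares of the deceased (Jana and Odalys) are combined into a pool of £1,530,000.
That pool (£1,530,000) is divided at the great-grandchildren's generation equally among Linnea, Qadir, and Jarrah: £510,000 each.

Jarrah receives £510,000.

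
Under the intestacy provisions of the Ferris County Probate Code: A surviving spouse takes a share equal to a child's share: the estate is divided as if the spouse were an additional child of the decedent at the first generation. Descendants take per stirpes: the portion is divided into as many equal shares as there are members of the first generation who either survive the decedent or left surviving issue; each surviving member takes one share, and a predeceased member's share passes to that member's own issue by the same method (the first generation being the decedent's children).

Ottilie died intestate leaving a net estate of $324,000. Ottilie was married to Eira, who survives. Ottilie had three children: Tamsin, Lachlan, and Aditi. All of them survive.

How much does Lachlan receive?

Lachlan receives $81,000.

The spouse counts as an additional share at the children's level, so there are 4 primary shares of $81,000. Eira takes one such share ($81,000).
The children's combined portion ($243,000) is divided into 3 shares of $81,000: Tamsin, Lachlan, and Aditi each take $81,000.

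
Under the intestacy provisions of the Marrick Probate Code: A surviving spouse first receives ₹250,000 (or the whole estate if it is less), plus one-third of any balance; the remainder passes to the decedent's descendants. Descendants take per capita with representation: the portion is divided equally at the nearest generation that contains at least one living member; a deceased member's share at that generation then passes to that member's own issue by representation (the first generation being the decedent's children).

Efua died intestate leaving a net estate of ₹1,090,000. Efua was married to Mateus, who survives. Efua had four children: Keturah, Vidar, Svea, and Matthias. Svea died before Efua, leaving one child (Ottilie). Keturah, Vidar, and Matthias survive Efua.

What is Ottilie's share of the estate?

Ottilie receives ₹140,000.

Mateus first takes ₹250,000, leaving a balance of ₹840,000. Mateus then takes one-third of the balance (₹280,000), for a total of ₹530,000. The remaining ₹560,000 passes to the descendants.
The descendants' portion (₹560,000) is divided into 4 shares of ₹140,000: Keturah, Vidar, and Matthias each take ₹140,000; Svea's ₹140,000 share passes to Svea's issue.
Svea's share (₹140,000) passes entirely to Ottilie.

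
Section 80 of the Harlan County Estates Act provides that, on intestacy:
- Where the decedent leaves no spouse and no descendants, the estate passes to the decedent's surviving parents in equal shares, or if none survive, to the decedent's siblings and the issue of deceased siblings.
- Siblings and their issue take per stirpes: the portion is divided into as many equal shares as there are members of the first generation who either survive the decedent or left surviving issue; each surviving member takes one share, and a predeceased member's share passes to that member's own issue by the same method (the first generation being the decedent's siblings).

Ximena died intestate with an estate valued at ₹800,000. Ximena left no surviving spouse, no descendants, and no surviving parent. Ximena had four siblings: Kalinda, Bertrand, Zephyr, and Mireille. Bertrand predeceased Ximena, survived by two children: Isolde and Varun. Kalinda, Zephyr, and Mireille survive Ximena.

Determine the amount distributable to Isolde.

Isolde receives ₹100,000.

The entire ₹800,000 passes to the siblings and their issue.
That amount (₹800,000) is divided into 4 shares of ₹200,000: Kalinda, Zephyr, and Mireille each take ₹200,000; Bertrand's ₹200,000 share passes to Bertrand's issue.
Bertrand's share (₹200,000) is divided into 2 shares of ₹100,000: Isolde and Varun each take ₹100,000.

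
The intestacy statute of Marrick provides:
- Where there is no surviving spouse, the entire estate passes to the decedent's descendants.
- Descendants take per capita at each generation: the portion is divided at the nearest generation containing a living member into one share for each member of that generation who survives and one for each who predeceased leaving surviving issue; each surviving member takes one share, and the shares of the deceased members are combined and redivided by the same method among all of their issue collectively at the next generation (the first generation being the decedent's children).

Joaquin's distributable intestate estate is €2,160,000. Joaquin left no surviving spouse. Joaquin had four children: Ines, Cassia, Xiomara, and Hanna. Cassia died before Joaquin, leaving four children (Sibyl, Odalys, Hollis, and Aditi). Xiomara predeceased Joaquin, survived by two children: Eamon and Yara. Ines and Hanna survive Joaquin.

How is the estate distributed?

The entire €2,160,000 passes to the descendants.
That amount (€2,160,000) is divided at the children's generation into 4 shares of €540,000. Ines and Hanna each take €540,000. The 2 shares of the deceased (Cassia and Xiomara) are combined into a pool of €1,080,000.
That pool (€1,080,000) is divided at the grandchildren's generation equally among Sibyl, Odalys, Hollis, Aditi, Eamon, and Yara: €180,000 each.

Ines: €540,000; Sibyl: €180,000; Odalys: €180,000; Hollis: €180,000; Aditi: €180,000; Eamon: €180,000; Yara: €180,000; Hanna: €540,000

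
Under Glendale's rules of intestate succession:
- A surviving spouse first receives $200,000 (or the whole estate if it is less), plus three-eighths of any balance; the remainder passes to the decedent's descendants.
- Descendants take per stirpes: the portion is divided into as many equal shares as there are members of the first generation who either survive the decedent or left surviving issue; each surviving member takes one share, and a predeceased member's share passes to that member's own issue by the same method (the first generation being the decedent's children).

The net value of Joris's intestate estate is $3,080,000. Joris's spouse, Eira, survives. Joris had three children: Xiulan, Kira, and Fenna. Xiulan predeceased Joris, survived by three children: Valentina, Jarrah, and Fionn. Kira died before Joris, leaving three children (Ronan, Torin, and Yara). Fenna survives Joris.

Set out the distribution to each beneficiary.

Eira: $1,280,000; Valentina: $200,000; Jarrah: $200,000; Fionn: $200,000; Ronan: $200,000; Torin: $200,000; Yara: $200,000; Fenna: $600,000

Eira first takes $200,000, leaving a balance of $2,880,000. Eira then takes three-eighths of the balance ($1,080,000), for a total of $1,280,000. The remaining $1,800,000 passes to the descendants.
The descendants' portion ($1,800,000) is divided into 3 shares of $600,000: Fenna takes $600,000; Xiulan's $600,000 share passes to Xiulan's issue; Kira's $600,000 share passes to Kira's issue.
Xiulan's share ($600,000) is divided into 3 shares of $200,000: Valentina, Jarrah, and Fionn each take $200,000.
Kira's share ($600,000) is divided into 3 shares of $200,000: Ronan, Torin, and Yara each take $200,000.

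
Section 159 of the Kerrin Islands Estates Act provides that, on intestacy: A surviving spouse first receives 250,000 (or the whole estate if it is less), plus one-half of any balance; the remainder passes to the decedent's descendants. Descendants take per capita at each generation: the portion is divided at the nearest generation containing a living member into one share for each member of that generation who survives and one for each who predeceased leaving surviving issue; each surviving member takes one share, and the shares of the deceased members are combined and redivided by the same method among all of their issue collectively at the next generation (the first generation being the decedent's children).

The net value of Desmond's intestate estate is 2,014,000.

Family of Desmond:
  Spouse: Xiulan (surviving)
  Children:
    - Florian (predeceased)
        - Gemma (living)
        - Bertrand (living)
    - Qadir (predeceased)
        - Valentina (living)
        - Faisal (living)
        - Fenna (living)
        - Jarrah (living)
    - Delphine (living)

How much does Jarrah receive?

Jarrah receives 98,000.

Xiulan first takes 250,000, leaving a balance of 1,764,000. Xiulan then takes one-half of the balance (882,000), for a total of 1,132,000. The remaining 882,000 passes to the descendants.
The descendants' portion (882,000) is divided at the children's generation into 3 shares of 294,000. Delphine takes 294,000. The 2 shares of the deceased (Florian and Qadir) are combined into a pool of 588,000.
That pool (588,000) is divided at the grandchildren's generation equally among Gemma, Bertrand, Valentina, Faisal, Fenna, and Jarrah: 98,000 each.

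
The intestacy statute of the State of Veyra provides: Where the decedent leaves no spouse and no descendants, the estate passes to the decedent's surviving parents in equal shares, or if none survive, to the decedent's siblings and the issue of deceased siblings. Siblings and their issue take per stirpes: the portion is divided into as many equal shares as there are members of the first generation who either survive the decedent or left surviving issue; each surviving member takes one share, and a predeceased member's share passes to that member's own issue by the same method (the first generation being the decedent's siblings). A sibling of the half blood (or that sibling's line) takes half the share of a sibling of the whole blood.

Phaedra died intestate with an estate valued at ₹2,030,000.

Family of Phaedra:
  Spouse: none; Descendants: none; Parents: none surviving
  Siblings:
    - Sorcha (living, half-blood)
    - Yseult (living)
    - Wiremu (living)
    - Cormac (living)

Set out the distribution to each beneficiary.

The entire ₹2,030,000 passes to the siblings and their issue.
Counting each half-blood sibling's line as half a unit, there are 7/2 units in ₹2,030,000, so one unit is ₹580,000. Whole-blood lines (Yseult, Wiremu, and Cormac) take ₹580,000 each; half-blood lines (Sorcha) take ₹290,000 each.

Sorcha: ₹290,000; Yseult: ₹580,000; Wiremu: ₹580,000; Cormac: ₹580,000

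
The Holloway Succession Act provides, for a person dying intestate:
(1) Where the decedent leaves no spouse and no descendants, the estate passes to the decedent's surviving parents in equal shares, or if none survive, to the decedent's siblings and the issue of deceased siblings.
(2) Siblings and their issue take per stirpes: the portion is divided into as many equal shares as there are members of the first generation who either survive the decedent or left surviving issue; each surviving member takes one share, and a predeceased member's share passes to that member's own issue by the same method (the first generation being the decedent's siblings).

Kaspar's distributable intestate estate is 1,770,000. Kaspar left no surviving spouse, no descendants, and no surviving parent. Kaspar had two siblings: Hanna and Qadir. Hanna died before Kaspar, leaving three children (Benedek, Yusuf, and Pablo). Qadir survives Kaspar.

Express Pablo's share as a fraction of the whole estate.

Pablo receives 1/6 of the estate.

The entire 1,770,000 passes to the siblings and their issue.
That amount (1,770,000) is divided into 2 shares of 885,000: Qadir takes 885,000; Hanna's 885,000 share passes to Hanna's issue.
Hanna's share (885,000) is divided into 3 shares of 295,000: Benedek, Yusuf, and Pablo each take 295,000.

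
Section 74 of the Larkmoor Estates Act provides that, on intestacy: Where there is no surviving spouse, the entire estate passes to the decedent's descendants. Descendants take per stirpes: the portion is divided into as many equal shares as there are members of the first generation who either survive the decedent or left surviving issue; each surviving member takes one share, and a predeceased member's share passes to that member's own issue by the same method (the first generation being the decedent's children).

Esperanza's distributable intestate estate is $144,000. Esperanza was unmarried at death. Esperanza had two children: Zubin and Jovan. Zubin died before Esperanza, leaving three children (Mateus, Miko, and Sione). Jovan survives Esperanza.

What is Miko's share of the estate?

The entire $144,000 passes to the descendants.
That amount ($144,000) is divided into 2 shares of $72,000: Jovan takes $72,000; Zubin's $72,000 share passes to Zubin's issue.
Zubin's share ($72,000) is divided into 3 shares of $24,000: Mateus, Miko, and Sione each take $24,000.

Miko receives $24,000.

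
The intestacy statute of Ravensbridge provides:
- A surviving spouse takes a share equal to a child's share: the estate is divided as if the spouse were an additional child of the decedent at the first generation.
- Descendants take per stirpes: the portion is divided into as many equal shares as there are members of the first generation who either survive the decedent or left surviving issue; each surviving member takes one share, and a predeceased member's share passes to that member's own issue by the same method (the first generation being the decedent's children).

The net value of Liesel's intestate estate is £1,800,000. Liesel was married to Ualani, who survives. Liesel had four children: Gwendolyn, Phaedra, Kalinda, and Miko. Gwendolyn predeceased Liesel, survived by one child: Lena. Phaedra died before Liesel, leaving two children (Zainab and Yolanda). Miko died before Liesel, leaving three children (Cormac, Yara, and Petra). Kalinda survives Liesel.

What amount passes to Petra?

The spouse counts as an additional share at the children's level, so there are 5 primary shares of £360,000. Ualani takes one such share (£360,000).
The children's combined portion (£1,440,000) is divided into 4 shares of £360,000: Kalinda takes £360,000; Gwendolyn's £360,000 share passes to Gwendolyn's issue; Phaedra's £360,000 share passes to Phaedra's issue; Miko's £360,000 share passes to Miko's issue.
Gwendolyn's share (£360,000) passes entirely to Lena.
Phaedra's share (£360,000) is divided into 2 shares of £180,000: Zainab and Yolanda each take £180,000.
Miko's share (£360,000) is divided into 3 shares of £120,000: Cormac, Yara, and Petra each take £120,000.

Petra receives £120,000.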